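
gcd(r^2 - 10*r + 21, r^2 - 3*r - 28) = r - 7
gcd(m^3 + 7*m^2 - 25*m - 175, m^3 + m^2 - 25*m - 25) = m^2 - 25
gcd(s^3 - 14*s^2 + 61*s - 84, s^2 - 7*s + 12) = s^2 - 7*s + 12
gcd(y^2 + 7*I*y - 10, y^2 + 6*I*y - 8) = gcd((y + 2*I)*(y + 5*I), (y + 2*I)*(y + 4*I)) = y + 2*I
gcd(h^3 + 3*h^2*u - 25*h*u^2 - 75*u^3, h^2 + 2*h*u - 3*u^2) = h + 3*u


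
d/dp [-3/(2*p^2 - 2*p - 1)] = 6*(2*p - 1)/(-2*p^2 + 2*p + 1)^2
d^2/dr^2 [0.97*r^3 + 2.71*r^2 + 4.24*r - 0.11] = 5.82*r + 5.42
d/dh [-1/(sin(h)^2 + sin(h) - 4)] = (2*sin(h) + 1)*cos(h)/(sin(h)^2 + sin(h) - 4)^2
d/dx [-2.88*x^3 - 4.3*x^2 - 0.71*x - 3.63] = -8.64*x^2 - 8.6*x - 0.71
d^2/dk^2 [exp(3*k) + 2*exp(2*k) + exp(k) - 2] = (9*exp(2*k) + 8*exp(k) + 1)*exp(k)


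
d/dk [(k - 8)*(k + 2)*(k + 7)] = 3*k^2 + 2*k - 58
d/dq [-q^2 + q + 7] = 1 - 2*q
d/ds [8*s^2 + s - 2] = 16*s + 1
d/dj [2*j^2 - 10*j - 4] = 4*j - 10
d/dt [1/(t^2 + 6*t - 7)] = 2*(-t - 3)/(t^2 + 6*t - 7)^2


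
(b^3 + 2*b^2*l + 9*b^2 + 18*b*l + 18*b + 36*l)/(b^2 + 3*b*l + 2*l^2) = (b^2 + 9*b + 18)/(b + l)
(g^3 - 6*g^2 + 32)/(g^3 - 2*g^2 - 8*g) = (g - 4)/g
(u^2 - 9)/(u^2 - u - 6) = (u + 3)/(u + 2)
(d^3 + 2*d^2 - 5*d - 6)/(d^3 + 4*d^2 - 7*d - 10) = (d + 3)/(d + 5)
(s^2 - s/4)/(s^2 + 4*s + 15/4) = s*(4*s - 1)/(4*s^2 + 16*s + 15)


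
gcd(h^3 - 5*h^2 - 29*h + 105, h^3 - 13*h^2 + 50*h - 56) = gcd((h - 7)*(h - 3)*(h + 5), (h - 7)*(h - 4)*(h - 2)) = h - 7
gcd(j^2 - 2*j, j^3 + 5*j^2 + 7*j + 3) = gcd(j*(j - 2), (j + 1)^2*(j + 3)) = 1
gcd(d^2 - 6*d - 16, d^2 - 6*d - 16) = d^2 - 6*d - 16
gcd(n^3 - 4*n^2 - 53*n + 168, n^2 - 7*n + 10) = 1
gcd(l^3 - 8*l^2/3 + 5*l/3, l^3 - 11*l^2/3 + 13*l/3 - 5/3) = l^2 - 8*l/3 + 5/3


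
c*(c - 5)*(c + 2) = c^3 - 3*c^2 - 10*c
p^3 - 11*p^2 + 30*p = p*(p - 6)*(p - 5)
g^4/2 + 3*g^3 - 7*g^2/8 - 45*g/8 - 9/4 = (g/2 + 1/4)*(g - 3/2)*(g + 1)*(g + 6)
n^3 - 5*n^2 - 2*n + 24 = (n - 4)*(n - 3)*(n + 2)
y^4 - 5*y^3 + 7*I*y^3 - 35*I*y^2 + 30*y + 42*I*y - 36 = (y - 3)*(y - 2)*(y + I)*(y + 6*I)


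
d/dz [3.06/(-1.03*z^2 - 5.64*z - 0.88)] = (6.3036*z + 17.2584)/(1.03*z^2 + 5.64*z + 0.88)^2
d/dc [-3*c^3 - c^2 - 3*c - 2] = -9*c^2 - 2*c - 3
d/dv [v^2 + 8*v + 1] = 2*v + 8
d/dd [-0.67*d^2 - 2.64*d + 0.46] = -1.34*d - 2.64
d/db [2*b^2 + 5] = 4*b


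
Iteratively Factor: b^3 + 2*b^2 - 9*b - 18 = (b + 3)*(b^2 - b - 6) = (b - 3)*(b + 3)*(b + 2)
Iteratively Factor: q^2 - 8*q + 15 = (q - 3)*(q - 5)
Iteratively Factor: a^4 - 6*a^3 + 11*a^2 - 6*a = (a - 3)*(a^3 - 3*a^2 + 2*a) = (a - 3)*(a - 1)*(a^2 - 2*a) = (a - 3)*(a - 2)*(a - 1)*(a)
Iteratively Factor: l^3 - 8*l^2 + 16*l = (l - 4)*(l^2 - 4*l) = l*(l - 4)*(l - 4)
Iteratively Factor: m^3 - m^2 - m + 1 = (m - 1)*(m^2 - 1) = (m - 1)*(m + 1)*(m - 1)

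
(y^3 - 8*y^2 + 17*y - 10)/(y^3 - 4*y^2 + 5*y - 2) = (y - 5)/(y - 1)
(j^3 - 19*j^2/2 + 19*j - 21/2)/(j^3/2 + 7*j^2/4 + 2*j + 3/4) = 2*(2*j^3 - 19*j^2 + 38*j - 21)/(2*j^3 + 7*j^2 + 8*j + 3)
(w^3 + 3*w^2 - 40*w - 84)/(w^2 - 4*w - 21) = (-w^3 - 3*w^2 + 40*w + 84)/(-w^2 + 4*w + 21)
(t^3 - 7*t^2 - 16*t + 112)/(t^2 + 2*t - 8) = (t^2 - 11*t + 28)/(t - 2)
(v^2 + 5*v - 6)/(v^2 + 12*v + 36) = (v - 1)/(v + 6)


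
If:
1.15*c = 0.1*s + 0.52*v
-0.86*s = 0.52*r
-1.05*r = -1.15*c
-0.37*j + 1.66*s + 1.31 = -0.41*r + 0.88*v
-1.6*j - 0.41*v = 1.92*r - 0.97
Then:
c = 0.54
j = -0.43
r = 0.59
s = -0.36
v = 1.27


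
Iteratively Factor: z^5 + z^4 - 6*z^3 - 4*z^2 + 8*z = (z + 2)*(z^4 - z^3 - 4*z^2 + 4*z) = (z - 1)*(z + 2)*(z^3 - 4*z) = z*(z - 1)*(z + 2)*(z^2 - 4) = z*(z - 1)*(z + 2)^2*(z - 2)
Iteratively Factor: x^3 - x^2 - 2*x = (x)*(x^2 - x - 2) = x*(x - 2)*(x + 1)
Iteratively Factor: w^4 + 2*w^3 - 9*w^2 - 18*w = (w - 3)*(w^3 + 5*w^2 + 6*w) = w*(w - 3)*(w^2 + 5*w + 6) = w*(w - 3)*(w + 2)*(w + 3)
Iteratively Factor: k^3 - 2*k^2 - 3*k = (k)*(k^2 - 2*k - 3) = k*(k - 3)*(k + 1)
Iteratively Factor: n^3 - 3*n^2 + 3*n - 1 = (n - 1)*(n^2 - 2*n + 1) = (n - 1)^2*(n - 1)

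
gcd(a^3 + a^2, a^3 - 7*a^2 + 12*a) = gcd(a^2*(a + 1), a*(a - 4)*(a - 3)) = a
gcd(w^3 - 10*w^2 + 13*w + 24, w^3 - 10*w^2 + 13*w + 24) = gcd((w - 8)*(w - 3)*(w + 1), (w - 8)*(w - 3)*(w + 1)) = w^3 - 10*w^2 + 13*w + 24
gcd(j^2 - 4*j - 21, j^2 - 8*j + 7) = j - 7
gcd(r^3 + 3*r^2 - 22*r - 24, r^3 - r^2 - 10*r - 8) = r^2 - 3*r - 4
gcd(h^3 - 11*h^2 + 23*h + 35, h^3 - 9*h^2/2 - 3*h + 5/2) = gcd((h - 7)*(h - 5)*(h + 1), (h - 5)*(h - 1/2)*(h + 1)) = h^2 - 4*h - 5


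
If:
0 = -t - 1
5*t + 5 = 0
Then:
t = -1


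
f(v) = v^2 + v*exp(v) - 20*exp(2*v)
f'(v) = v*exp(v) + 2*v - 40*exp(2*v) + exp(v)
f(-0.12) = -15.82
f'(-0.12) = -30.92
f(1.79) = -703.55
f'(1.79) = -1414.65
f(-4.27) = 18.17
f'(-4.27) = -8.59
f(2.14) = -1422.04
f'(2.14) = -2858.65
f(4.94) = -389999.58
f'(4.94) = -780588.79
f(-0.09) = -16.78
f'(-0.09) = -32.76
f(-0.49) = -7.57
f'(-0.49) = -15.68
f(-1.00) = -2.07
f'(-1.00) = -7.41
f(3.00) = -7999.32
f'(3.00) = -16050.81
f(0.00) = -20.00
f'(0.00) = -39.00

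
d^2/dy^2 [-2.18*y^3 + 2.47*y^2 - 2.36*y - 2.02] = 4.94 - 13.08*y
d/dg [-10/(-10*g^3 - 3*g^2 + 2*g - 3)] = 20*(-15*g^2 - 3*g + 1)/(10*g^3 + 3*g^2 - 2*g + 3)^2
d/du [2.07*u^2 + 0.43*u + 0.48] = 4.14*u + 0.43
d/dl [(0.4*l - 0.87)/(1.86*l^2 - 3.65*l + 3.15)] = (-0.744*l^2 + 3.2364*l - 1.9155)/(3.4596*l^4 - 13.578*l^3 + 25.0405*l^2 - 22.995*l + 9.9225)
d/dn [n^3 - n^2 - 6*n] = 3*n^2 - 2*n - 6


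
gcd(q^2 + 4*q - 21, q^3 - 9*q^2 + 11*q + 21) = q - 3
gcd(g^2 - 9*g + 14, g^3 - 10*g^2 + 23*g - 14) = g^2 - 9*g + 14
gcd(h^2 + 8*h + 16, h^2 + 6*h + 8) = h + 4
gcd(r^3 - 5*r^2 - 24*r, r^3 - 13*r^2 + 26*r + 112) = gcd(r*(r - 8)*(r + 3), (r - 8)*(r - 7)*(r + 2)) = r - 8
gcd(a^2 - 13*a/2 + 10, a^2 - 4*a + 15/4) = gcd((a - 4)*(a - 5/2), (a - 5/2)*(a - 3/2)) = a - 5/2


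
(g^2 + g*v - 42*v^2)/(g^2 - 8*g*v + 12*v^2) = (-g - 7*v)/(-g + 2*v)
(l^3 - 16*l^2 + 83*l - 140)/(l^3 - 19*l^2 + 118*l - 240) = (l^2 - 11*l + 28)/(l^2 - 14*l + 48)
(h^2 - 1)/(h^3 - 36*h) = (h^2 - 1)/(h*(h^2 - 36))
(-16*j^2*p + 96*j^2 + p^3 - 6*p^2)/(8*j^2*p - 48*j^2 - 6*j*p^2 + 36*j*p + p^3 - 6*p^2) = (4*j + p)/(-2*j + p)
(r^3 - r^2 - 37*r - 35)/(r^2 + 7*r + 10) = (r^2 - 6*r - 7)/(r + 2)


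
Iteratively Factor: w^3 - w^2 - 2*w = (w + 1)*(w^2 - 2*w) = (w - 2)*(w + 1)*(w)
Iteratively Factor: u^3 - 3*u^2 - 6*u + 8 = (u + 2)*(u^2 - 5*u + 4) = (u - 4)*(u + 2)*(u - 1)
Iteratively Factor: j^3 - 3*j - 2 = (j + 1)*(j^2 - j - 2) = (j + 1)^2*(j - 2)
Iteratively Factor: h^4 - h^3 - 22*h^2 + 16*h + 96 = (h - 4)*(h^3 + 3*h^2 - 10*h - 24) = (h - 4)*(h + 4)*(h^2 - h - 6) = (h - 4)*(h - 3)*(h + 4)*(h + 2)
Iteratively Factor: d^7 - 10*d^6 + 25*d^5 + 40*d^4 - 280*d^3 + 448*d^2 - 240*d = (d + 3)*(d^6 - 13*d^5 + 64*d^4 - 152*d^3 + 176*d^2 - 80*d) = (d - 5)*(d + 3)*(d^5 - 8*d^4 + 24*d^3 - 32*d^2 + 16*d) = (d - 5)*(d - 2)*(d + 3)*(d^4 - 6*d^3 + 12*d^2 - 8*d) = (d - 5)*(d - 2)^2*(d + 3)*(d^3 - 4*d^2 + 4*d) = (d - 5)*(d - 2)^3*(d + 3)*(d^2 - 2*d) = d*(d - 5)*(d - 2)^3*(d + 3)*(d - 2)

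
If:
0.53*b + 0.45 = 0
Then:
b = -0.85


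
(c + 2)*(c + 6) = c^2 + 8*c + 12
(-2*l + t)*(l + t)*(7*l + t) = -14*l^3 - 9*l^2*t + 6*l*t^2 + t^3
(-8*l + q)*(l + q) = -8*l^2 - 7*l*q + q^2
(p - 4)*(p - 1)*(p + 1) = p^3 - 4*p^2 - p + 4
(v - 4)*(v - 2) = v^2 - 6*v + 8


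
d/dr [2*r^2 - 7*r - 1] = 4*r - 7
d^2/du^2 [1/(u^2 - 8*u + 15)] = 2*(-u^2 + 8*u + 4*(u - 4)^2 - 15)/(u^2 - 8*u + 15)^3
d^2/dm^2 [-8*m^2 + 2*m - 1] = -16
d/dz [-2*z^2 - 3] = -4*z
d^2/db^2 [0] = 0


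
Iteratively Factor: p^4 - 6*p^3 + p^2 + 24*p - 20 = (p + 2)*(p^3 - 8*p^2 + 17*p - 10) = (p - 5)*(p + 2)*(p^2 - 3*p + 2) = (p - 5)*(p - 2)*(p + 2)*(p - 1)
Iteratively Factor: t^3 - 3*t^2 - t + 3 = (t - 3)*(t^2 - 1) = (t - 3)*(t + 1)*(t - 1)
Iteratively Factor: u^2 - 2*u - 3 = (u - 3)*(u + 1)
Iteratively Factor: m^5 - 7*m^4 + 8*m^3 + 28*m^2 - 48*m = (m - 3)*(m^4 - 4*m^3 - 4*m^2 + 16*m) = (m - 4)*(m - 3)*(m^3 - 4*m) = (m - 4)*(m - 3)*(m - 2)*(m^2 + 2*m) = (m - 4)*(m - 3)*(m - 2)*(m + 2)*(m)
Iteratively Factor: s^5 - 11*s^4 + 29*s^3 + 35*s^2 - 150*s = (s - 5)*(s^4 - 6*s^3 - s^2 + 30*s) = (s - 5)^2*(s^3 - s^2 - 6*s) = (s - 5)^2*(s + 2)*(s^2 - 3*s) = (s - 5)^2*(s - 3)*(s + 2)*(s)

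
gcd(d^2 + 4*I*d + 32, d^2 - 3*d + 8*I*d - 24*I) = d + 8*I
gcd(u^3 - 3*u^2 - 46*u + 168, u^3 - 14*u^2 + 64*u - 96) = u^2 - 10*u + 24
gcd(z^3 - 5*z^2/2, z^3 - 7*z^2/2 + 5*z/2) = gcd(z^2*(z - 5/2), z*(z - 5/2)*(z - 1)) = z^2 - 5*z/2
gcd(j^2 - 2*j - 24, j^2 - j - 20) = j + 4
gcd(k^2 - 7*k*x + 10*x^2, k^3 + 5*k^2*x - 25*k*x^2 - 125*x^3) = -k + 5*x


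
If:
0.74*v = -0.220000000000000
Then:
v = -0.30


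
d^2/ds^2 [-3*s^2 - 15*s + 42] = -6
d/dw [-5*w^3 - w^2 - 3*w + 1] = -15*w^2 - 2*w - 3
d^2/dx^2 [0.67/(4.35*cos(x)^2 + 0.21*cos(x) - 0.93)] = (-50.7123*(1 - cos(x)^2)^2 - 1.836135*cos(x)^3 - 36.227637*cos(x)^2 + 3.541419*cos(x) + 56.192364)/(4.35*cos(x)^2 + 0.21*cos(x) - 0.93)^3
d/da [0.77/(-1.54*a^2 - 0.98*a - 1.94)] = (2.3716*a + 0.7546)/(1.54*a^2 + 0.98*a + 1.94)^2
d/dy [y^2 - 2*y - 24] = 2*y - 2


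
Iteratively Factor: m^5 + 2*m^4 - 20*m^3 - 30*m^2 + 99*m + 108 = (m - 3)*(m^4 + 5*m^3 - 5*m^2 - 45*m - 36) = (m - 3)*(m + 3)*(m^3 + 2*m^2 - 11*m - 12) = (m - 3)*(m + 1)*(m + 3)*(m^2 + m - 12) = (m - 3)*(m + 1)*(m + 3)*(m + 4)*(m - 3)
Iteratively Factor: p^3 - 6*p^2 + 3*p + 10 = (p + 1)*(p^2 - 7*p + 10) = (p - 2)*(p + 1)*(p - 5)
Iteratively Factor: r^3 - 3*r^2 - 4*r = (r - 4)*(r^2 + r) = r*(r - 4)*(r + 1)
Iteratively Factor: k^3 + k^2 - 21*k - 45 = (k + 3)*(k^2 - 2*k - 15) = (k + 3)^2*(k - 5)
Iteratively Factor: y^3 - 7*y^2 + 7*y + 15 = (y - 3)*(y^2 - 4*y - 5) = (y - 3)*(y + 1)*(y - 5)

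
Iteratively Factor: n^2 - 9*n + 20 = (n - 5)*(n - 4)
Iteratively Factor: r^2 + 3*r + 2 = (r + 1)*(r + 2)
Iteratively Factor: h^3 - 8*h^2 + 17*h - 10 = (h - 1)*(h^2 - 7*h + 10) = (h - 5)*(h - 1)*(h - 2)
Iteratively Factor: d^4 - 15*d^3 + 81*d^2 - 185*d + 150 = (d - 5)*(d^3 - 10*d^2 + 31*d - 30) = (d - 5)*(d - 3)*(d^2 - 7*d + 10) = (d - 5)*(d - 3)*(d - 2)*(d - 5)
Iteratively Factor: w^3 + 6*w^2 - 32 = (w - 2)*(w^2 + 8*w + 16) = (w - 2)*(w + 4)*(w + 4)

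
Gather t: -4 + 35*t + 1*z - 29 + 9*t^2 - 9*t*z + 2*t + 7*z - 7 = 9*t^2 + t*(37 - 9*z) + 8*z - 40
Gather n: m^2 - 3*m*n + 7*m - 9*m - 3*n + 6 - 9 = m^2 - 2*m + n*(-3*m - 3) - 3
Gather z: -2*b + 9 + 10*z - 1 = -2*b + 10*z + 8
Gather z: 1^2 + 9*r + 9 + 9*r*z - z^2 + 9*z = 9*r - z^2 + z*(9*r + 9) + 10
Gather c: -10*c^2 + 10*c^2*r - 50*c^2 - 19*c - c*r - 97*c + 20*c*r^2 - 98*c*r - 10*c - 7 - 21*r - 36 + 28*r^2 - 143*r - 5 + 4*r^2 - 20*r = c^2*(10*r - 60) + c*(20*r^2 - 99*r - 126) + 32*r^2 - 184*r - 48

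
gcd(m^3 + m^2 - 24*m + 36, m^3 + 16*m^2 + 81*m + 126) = m + 6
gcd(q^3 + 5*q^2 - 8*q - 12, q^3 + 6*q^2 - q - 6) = q^2 + 7*q + 6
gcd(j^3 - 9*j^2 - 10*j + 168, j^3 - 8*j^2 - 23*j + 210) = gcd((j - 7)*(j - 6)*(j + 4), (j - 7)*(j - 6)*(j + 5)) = j^2 - 13*j + 42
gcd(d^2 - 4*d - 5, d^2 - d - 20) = d - 5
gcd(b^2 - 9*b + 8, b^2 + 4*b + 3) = 1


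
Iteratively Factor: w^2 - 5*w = (w - 5)*(w)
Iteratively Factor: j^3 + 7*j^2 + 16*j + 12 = (j + 2)*(j^2 + 5*j + 6) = (j + 2)^2*(j + 3)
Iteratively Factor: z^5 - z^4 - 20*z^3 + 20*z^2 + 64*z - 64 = (z + 4)*(z^4 - 5*z^3 + 20*z - 16) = (z - 2)*(z + 4)*(z^3 - 3*z^2 - 6*z + 8) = (z - 2)*(z + 2)*(z + 4)*(z^2 - 5*z + 4) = (z - 4)*(z - 2)*(z + 2)*(z + 4)*(z - 1)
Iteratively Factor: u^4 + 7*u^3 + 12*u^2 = (u)*(u^3 + 7*u^2 + 12*u) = u^2*(u^2 + 7*u + 12) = u^2*(u + 4)*(u + 3)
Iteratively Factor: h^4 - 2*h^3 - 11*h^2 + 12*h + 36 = (h - 3)*(h^3 + h^2 - 8*h - 12) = (h - 3)*(h + 2)*(h^2 - h - 6) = (h - 3)*(h + 2)^2*(h - 3)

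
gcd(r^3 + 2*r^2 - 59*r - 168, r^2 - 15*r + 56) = r - 8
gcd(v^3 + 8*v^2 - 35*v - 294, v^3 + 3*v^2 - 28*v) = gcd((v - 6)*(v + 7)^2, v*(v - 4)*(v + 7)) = v + 7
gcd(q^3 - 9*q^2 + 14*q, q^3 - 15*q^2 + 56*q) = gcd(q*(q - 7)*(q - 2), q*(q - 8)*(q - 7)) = q^2 - 7*q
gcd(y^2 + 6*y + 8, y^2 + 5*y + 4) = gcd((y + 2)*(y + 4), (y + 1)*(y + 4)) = y + 4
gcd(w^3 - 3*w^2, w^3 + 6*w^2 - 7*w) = w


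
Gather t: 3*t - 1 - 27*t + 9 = 8 - 24*t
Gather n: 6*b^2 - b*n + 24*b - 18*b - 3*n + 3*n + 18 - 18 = 6*b^2 - b*n + 6*b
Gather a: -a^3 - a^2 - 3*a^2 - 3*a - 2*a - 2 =-a^3 - 4*a^2 - 5*a - 2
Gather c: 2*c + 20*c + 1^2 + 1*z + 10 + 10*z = 22*c + 11*z + 11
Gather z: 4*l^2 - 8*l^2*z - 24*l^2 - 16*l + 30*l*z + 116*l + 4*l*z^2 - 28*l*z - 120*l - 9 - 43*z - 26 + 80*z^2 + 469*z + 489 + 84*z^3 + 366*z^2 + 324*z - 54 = -20*l^2 - 20*l + 84*z^3 + z^2*(4*l + 446) + z*(-8*l^2 + 2*l + 750) + 400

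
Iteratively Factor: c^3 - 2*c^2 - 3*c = (c - 3)*(c^2 + c) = (c - 3)*(c + 1)*(c)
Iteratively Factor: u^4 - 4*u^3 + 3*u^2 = (u)*(u^3 - 4*u^2 + 3*u) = u^2*(u^2 - 4*u + 3) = u^2*(u - 1)*(u - 3)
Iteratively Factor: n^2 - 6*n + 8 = (n - 2)*(n - 4)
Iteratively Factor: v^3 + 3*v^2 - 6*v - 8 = (v + 4)*(v^2 - v - 2) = (v + 1)*(v + 4)*(v - 2)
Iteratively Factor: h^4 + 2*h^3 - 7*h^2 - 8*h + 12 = (h + 3)*(h^3 - h^2 - 4*h + 4) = (h + 2)*(h + 3)*(h^2 - 3*h + 2) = (h - 2)*(h + 2)*(h + 3)*(h - 1)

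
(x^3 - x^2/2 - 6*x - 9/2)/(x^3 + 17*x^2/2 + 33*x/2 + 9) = (x - 3)/(x + 6)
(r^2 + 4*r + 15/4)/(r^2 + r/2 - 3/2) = (r + 5/2)/(r - 1)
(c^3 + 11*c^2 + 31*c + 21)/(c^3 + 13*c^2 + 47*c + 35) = (c + 3)/(c + 5)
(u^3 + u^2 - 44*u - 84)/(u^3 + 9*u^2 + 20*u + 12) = (u - 7)/(u + 1)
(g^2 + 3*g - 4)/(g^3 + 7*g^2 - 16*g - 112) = (g - 1)/(g^2 + 3*g - 28)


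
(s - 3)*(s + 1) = s^2 - 2*s - 3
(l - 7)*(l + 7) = l^2 - 49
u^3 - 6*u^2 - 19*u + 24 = (u - 8)*(u - 1)*(u + 3)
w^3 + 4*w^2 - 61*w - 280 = (w - 8)*(w + 5)*(w + 7)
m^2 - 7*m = m*(m - 7)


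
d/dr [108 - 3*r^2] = -6*r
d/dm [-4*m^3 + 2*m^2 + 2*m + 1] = -12*m^2 + 4*m + 2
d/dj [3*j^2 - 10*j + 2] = 6*j - 10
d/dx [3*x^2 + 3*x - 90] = 6*x + 3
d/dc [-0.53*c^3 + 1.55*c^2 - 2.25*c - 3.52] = -1.59*c^2 + 3.1*c - 2.25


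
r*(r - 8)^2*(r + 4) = r^4 - 12*r^3 + 256*r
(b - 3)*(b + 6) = b^2 + 3*b - 18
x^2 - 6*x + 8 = (x - 4)*(x - 2)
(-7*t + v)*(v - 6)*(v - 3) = -7*t*v^2 + 63*t*v - 126*t + v^3 - 9*v^2 + 18*v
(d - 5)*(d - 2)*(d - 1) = d^3 - 8*d^2 + 17*d - 10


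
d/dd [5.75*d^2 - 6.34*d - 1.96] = 11.5*d - 6.34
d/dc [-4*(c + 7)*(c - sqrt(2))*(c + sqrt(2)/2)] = -12*c^2 - 56*c + 4*sqrt(2)*c + 4 + 14*sqrt(2)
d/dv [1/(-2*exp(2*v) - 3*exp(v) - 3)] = (4*exp(v) + 3)*exp(v)/(2*exp(2*v) + 3*exp(v) + 3)^2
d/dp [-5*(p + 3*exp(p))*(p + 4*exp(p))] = -35*p*exp(p) - 10*p - 120*exp(2*p) - 35*exp(p)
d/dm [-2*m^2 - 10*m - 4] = -4*m - 10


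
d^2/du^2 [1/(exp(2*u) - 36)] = 4*(exp(2*u) + 36)*exp(2*u)/(exp(2*u) - 36)^3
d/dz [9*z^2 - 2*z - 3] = 18*z - 2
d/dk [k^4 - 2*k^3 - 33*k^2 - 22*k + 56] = 4*k^3 - 6*k^2 - 66*k - 22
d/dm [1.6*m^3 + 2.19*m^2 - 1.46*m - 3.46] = 4.8*m^2 + 4.38*m - 1.46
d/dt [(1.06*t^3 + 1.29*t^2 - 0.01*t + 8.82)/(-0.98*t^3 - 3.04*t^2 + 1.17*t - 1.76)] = (-1.9582*t^4 + 2.4608*t^3 + 21.8129*t^2 + 49.0848*t - 10.3018)/(0.9604*t^6 + 5.9584*t^5 + 6.9484*t^4 - 3.664*t^3 + 12.0697*t^2 - 4.1184*t + 3.0976)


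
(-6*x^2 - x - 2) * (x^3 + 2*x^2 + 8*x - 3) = -6*x^5 - 13*x^4 - 52*x^3 + 6*x^2 - 13*x + 6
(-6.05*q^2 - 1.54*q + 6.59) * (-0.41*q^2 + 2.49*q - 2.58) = 2.4805*q^4 - 14.4331*q^3 + 9.0725*q^2 + 20.3823*q - 17.0022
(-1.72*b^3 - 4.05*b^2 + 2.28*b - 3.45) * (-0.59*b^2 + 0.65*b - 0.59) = 1.0148*b^5 + 1.2715*b^4 - 2.9629*b^3 + 5.907*b^2 - 3.5877*b + 2.0355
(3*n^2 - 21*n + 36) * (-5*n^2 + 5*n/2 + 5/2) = -15*n^4 + 225*n^3/2 - 225*n^2 + 75*n/2 + 90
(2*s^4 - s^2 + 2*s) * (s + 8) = 2*s^5 + 16*s^4 - s^3 - 6*s^2 + 16*s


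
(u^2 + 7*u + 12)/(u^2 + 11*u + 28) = (u + 3)/(u + 7)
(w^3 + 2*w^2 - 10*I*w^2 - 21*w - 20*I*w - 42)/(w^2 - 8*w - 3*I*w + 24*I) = (w^2 + w*(2 - 7*I) - 14*I)/(w - 8)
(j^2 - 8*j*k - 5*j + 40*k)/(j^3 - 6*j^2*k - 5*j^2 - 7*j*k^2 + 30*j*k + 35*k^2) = (j - 8*k)/(j^2 - 6*j*k - 7*k^2)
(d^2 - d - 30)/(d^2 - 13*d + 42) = (d + 5)/(d - 7)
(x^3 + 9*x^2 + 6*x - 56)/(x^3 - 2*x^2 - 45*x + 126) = (x^2 + 2*x - 8)/(x^2 - 9*x + 18)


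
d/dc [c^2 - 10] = 2*c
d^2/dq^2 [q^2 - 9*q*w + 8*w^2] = 2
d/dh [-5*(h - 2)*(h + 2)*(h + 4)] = -15*h^2 - 40*h + 20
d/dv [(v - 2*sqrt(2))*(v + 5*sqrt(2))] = 2*v + 3*sqrt(2)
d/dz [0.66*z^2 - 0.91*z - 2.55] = 1.32*z - 0.91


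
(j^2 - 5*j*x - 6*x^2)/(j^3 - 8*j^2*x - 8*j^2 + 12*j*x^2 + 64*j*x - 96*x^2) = (-j - x)/(-j^2 + 2*j*x + 8*j - 16*x)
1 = 1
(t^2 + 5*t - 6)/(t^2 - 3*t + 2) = (t + 6)/(t - 2)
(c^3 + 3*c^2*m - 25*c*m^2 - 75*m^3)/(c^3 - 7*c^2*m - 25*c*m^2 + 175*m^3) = (c + 3*m)/(c - 7*m)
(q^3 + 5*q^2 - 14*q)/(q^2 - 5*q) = (q^2 + 5*q - 14)/(q - 5)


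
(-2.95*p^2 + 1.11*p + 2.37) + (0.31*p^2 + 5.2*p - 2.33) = -2.64*p^2 + 6.31*p + 0.04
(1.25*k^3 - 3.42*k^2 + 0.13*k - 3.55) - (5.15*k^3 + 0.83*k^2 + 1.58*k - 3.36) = -3.9*k^3 - 4.25*k^2 - 1.45*k - 0.19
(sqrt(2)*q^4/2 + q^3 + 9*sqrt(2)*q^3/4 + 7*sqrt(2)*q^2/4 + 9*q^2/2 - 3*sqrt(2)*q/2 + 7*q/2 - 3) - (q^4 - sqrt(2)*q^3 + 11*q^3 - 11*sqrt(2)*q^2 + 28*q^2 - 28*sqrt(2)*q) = -q^4 + sqrt(2)*q^4/2 - 10*q^3 + 13*sqrt(2)*q^3/4 - 47*q^2/2 + 51*sqrt(2)*q^2/4 + 7*q/2 + 53*sqrt(2)*q/2 - 3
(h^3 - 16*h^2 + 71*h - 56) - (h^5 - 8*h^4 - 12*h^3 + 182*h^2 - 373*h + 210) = -h^5 + 8*h^4 + 13*h^3 - 198*h^2 + 444*h - 266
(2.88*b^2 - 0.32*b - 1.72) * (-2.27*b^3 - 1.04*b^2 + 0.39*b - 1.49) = -6.5376*b^5 - 2.2688*b^4 + 5.3604*b^3 - 2.6272*b^2 - 0.194*b + 2.5628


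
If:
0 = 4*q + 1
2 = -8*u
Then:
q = -1/4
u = -1/4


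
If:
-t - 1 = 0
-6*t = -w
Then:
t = -1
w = -6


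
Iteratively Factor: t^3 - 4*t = (t - 2)*(t^2 + 2*t) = t*(t - 2)*(t + 2)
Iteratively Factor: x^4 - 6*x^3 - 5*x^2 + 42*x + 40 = (x - 5)*(x^3 - x^2 - 10*x - 8) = (x - 5)*(x + 1)*(x^2 - 2*x - 8) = (x - 5)*(x - 4)*(x + 1)*(x + 2)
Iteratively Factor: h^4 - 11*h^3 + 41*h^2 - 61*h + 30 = (h - 1)*(h^3 - 10*h^2 + 31*h - 30) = (h - 5)*(h - 1)*(h^2 - 5*h + 6) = (h - 5)*(h - 2)*(h - 1)*(h - 3)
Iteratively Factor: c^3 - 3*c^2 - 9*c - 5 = (c + 1)*(c^2 - 4*c - 5) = (c - 5)*(c + 1)*(c + 1)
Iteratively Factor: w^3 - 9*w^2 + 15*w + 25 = (w + 1)*(w^2 - 10*w + 25) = (w - 5)*(w + 1)*(w - 5)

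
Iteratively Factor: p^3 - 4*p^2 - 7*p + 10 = (p - 1)*(p^2 - 3*p - 10) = (p - 1)*(p + 2)*(p - 5)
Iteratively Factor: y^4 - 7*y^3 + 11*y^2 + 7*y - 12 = (y + 1)*(y^3 - 8*y^2 + 19*y - 12) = (y - 3)*(y + 1)*(y^2 - 5*y + 4) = (y - 3)*(y - 1)*(y + 1)*(y - 4)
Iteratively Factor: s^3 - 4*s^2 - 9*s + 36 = (s - 4)*(s^2 - 9) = (s - 4)*(s - 3)*(s + 3)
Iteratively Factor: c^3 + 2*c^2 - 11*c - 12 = (c + 4)*(c^2 - 2*c - 3) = (c - 3)*(c + 4)*(c + 1)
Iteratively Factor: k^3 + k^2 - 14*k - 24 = (k + 2)*(k^2 - k - 12) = (k + 2)*(k + 3)*(k - 4)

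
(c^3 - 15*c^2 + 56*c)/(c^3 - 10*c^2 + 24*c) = (c^2 - 15*c + 56)/(c^2 - 10*c + 24)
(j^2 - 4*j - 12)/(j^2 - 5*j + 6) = (j^2 - 4*j - 12)/(j^2 - 5*j + 6)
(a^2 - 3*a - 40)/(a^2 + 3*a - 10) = (a - 8)/(a - 2)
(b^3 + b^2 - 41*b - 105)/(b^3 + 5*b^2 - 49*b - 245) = (b + 3)/(b + 7)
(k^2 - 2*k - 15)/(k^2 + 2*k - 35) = (k + 3)/(k + 7)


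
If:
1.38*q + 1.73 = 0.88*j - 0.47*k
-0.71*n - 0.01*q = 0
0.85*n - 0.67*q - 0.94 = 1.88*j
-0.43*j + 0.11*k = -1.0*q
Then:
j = -0.64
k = -6.01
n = -0.01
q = 0.39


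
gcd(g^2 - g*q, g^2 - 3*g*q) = g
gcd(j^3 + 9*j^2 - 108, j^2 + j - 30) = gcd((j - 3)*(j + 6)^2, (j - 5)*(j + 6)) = j + 6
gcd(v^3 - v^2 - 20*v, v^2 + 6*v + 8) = v + 4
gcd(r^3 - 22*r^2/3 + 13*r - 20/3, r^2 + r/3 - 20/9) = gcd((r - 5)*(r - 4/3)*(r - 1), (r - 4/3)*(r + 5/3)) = r - 4/3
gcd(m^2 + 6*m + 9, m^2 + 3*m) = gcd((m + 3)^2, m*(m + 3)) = m + 3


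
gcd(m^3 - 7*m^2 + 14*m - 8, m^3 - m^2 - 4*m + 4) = m^2 - 3*m + 2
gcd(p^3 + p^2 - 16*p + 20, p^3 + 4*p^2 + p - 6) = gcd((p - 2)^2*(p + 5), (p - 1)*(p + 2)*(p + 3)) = 1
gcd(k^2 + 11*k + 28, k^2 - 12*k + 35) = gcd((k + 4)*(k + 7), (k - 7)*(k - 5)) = 1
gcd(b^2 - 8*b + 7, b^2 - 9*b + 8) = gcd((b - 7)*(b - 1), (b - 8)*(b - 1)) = b - 1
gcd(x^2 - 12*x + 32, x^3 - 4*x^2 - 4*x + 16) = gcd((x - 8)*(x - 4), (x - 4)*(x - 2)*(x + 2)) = x - 4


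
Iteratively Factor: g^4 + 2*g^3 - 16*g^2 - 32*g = (g + 4)*(g^3 - 2*g^2 - 8*g) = (g - 4)*(g + 4)*(g^2 + 2*g) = g*(g - 4)*(g + 4)*(g + 2)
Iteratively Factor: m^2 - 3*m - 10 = (m - 5)*(m + 2)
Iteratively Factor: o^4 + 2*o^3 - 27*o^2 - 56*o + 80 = (o - 5)*(o^3 + 7*o^2 + 8*o - 16) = (o - 5)*(o + 4)*(o^2 + 3*o - 4) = (o - 5)*(o - 1)*(o + 4)*(o + 4)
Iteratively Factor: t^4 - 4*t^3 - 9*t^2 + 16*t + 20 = (t - 2)*(t^3 - 2*t^2 - 13*t - 10) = (t - 2)*(t + 1)*(t^2 - 3*t - 10) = (t - 2)*(t + 1)*(t + 2)*(t - 5)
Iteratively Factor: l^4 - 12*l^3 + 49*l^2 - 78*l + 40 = (l - 1)*(l^3 - 11*l^2 + 38*l - 40) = (l - 2)*(l - 1)*(l^2 - 9*l + 20) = (l - 5)*(l - 2)*(l - 1)*(l - 4)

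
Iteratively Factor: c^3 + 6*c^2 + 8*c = (c + 2)*(c^2 + 4*c) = c*(c + 2)*(c + 4)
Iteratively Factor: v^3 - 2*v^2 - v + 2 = (v - 1)*(v^2 - v - 2) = (v - 2)*(v - 1)*(v + 1)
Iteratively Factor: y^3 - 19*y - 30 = (y + 2)*(y^2 - 2*y - 15) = (y + 2)*(y + 3)*(y - 5)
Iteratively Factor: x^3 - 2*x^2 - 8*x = (x - 4)*(x^2 + 2*x) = (x - 4)*(x + 2)*(x)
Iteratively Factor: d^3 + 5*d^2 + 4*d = (d)*(d^2 + 5*d + 4) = d*(d + 4)*(d + 1)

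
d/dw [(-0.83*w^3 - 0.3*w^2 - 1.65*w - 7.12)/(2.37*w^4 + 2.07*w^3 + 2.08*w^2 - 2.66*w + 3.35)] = (1.9671*w^6 + 1.422*w^5 + 10.6261*w^4 + 78.7442*w^3 + 40.1037*w^2 + 27.6092*w - 24.4667)/(5.6169*w^8 + 9.8118*w^7 + 14.1441*w^6 - 3.9972*w^5 + 9.193*w^4 + 2.8034*w^3 + 21.0116*w^2 - 17.822*w + 11.2225)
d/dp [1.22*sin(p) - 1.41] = 1.22*cos(p)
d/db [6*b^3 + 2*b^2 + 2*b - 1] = 18*b^2 + 4*b + 2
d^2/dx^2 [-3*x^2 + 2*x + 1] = -6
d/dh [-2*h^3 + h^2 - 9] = 2*h*(1 - 3*h)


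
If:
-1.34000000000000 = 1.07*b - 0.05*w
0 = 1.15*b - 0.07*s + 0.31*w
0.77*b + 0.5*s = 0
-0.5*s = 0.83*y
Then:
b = -1.05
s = 1.62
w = 4.27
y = -0.98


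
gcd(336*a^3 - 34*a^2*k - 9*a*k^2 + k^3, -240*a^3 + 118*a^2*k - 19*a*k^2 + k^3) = 8*a - k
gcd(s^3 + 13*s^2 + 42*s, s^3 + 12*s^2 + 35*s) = s^2 + 7*s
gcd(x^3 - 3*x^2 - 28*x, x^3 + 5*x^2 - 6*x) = x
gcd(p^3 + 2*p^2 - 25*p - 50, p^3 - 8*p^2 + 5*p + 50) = p^2 - 3*p - 10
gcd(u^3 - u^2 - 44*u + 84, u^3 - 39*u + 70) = u^2 + 5*u - 14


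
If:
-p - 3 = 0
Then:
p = -3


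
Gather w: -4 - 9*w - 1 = -9*w - 5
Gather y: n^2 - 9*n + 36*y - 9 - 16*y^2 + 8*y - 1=n^2 - 9*n - 16*y^2 + 44*y - 10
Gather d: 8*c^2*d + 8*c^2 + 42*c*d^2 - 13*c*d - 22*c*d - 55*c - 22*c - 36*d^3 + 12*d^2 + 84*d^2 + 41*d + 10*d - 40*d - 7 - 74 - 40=8*c^2 - 77*c - 36*d^3 + d^2*(42*c + 96) + d*(8*c^2 - 35*c + 11) - 121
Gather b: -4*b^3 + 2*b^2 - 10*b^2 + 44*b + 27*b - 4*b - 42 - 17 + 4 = -4*b^3 - 8*b^2 + 67*b - 55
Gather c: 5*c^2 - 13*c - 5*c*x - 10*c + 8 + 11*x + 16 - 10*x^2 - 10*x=5*c^2 + c*(-5*x - 23) - 10*x^2 + x + 24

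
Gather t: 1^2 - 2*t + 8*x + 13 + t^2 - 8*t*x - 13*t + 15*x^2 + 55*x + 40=t^2 + t*(-8*x - 15) + 15*x^2 + 63*x + 54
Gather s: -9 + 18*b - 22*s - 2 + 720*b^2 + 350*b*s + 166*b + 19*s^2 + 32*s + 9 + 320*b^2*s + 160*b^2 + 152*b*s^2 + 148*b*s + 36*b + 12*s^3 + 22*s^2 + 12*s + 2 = 880*b^2 + 220*b + 12*s^3 + s^2*(152*b + 41) + s*(320*b^2 + 498*b + 22)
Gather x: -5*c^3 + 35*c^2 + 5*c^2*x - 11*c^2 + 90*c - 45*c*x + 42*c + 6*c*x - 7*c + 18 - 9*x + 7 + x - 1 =-5*c^3 + 24*c^2 + 125*c + x*(5*c^2 - 39*c - 8) + 24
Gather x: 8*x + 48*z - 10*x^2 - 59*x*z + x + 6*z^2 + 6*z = -10*x^2 + x*(9 - 59*z) + 6*z^2 + 54*z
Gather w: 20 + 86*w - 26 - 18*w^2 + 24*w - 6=-18*w^2 + 110*w - 12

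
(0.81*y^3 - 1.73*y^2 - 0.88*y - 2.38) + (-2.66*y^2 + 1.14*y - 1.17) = 0.81*y^3 - 4.39*y^2 + 0.26*y - 3.55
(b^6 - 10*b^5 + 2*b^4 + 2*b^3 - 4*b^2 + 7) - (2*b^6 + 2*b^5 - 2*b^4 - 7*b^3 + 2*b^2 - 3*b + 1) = -b^6 - 12*b^5 + 4*b^4 + 9*b^3 - 6*b^2 + 3*b + 6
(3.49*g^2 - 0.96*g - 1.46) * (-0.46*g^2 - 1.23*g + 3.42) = -1.6054*g^4 - 3.8511*g^3 + 13.7882*g^2 - 1.4874*g - 4.9932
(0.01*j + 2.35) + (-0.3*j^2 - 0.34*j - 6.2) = -0.3*j^2 - 0.33*j - 3.85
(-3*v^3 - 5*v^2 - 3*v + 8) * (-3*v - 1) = 9*v^4 + 18*v^3 + 14*v^2 - 21*v - 8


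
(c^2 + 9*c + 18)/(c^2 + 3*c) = (c + 6)/c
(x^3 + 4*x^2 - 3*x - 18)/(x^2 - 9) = (x^2 + x - 6)/(x - 3)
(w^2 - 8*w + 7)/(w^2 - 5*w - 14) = (w - 1)/(w + 2)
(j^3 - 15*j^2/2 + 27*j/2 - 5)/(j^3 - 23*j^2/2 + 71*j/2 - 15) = (j - 2)/(j - 6)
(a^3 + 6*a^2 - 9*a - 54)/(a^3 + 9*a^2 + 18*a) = (a - 3)/a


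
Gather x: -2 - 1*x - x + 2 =-2*x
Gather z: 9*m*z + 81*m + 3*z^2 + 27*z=81*m + 3*z^2 + z*(9*m + 27)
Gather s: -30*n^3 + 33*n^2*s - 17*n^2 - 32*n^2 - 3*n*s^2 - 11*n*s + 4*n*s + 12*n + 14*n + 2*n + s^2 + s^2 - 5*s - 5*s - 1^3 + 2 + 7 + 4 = -30*n^3 - 49*n^2 + 28*n + s^2*(2 - 3*n) + s*(33*n^2 - 7*n - 10) + 12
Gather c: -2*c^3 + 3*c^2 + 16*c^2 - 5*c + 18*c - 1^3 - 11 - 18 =-2*c^3 + 19*c^2 + 13*c - 30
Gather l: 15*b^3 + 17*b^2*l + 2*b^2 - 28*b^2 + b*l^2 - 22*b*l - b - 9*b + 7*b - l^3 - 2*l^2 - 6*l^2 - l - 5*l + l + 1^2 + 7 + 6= 15*b^3 - 26*b^2 - 3*b - l^3 + l^2*(b - 8) + l*(17*b^2 - 22*b - 5) + 14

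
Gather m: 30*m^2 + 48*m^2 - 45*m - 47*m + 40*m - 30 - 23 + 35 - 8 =78*m^2 - 52*m - 26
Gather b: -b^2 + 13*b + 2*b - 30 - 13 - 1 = -b^2 + 15*b - 44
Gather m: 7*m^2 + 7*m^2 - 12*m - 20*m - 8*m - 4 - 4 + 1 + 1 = 14*m^2 - 40*m - 6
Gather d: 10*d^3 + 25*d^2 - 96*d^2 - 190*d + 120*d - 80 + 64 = 10*d^3 - 71*d^2 - 70*d - 16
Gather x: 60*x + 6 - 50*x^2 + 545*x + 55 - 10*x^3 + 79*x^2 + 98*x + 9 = -10*x^3 + 29*x^2 + 703*x + 70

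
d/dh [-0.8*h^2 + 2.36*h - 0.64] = 2.36 - 1.6*h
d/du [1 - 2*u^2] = -4*u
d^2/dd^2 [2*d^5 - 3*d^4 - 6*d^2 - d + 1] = 40*d^3 - 36*d^2 - 12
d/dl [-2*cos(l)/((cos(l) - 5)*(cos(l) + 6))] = 2*(sin(l)^2 - 31)*sin(l)/((cos(l) - 5)^2*(cos(l) + 6)^2)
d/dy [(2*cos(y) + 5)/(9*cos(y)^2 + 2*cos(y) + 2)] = 6*(3*cos(y)^2 + 15*cos(y) + 1)*sin(y)/(-9*sin(y)^2 + 2*cos(y) + 11)^2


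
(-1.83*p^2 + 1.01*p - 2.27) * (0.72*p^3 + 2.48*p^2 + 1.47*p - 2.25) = -1.3176*p^5 - 3.8112*p^4 - 1.8197*p^3 - 0.0274000000000001*p^2 - 5.6094*p + 5.1075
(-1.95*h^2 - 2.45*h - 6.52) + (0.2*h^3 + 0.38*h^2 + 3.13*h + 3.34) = 0.2*h^3 - 1.57*h^2 + 0.68*h - 3.18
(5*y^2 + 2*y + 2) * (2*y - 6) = 10*y^3 - 26*y^2 - 8*y - 12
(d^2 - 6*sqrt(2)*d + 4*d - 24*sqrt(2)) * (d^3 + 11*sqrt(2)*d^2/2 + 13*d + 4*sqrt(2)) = d^5 - sqrt(2)*d^4/2 + 4*d^4 - 53*d^3 - 2*sqrt(2)*d^3 - 212*d^2 - 74*sqrt(2)*d^2 - 296*sqrt(2)*d - 48*d - 192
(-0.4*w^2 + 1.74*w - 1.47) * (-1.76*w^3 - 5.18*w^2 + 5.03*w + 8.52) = 0.704*w^5 - 0.9904*w^4 - 8.438*w^3 + 12.9588*w^2 + 7.4307*w - 12.5244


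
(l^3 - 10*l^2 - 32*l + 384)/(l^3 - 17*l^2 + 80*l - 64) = (l + 6)/(l - 1)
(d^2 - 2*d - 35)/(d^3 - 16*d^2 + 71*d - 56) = (d + 5)/(d^2 - 9*d + 8)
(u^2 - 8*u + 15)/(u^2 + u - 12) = (u - 5)/(u + 4)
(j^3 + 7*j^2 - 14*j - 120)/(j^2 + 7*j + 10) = (j^2 + 2*j - 24)/(j + 2)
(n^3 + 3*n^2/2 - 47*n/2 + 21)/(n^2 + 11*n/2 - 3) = (2*n^2 - 9*n + 7)/(2*n - 1)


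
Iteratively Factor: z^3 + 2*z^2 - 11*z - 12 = (z - 3)*(z^2 + 5*z + 4) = (z - 3)*(z + 1)*(z + 4)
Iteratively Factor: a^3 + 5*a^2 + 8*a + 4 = (a + 2)*(a^2 + 3*a + 2) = (a + 2)^2*(a + 1)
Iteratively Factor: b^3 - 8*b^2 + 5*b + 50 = (b - 5)*(b^2 - 3*b - 10) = (b - 5)*(b + 2)*(b - 5)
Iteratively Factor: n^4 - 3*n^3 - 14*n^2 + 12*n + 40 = (n + 2)*(n^3 - 5*n^2 - 4*n + 20) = (n - 2)*(n + 2)*(n^2 - 3*n - 10) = (n - 2)*(n + 2)^2*(n - 5)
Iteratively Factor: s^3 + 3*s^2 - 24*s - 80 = (s + 4)*(s^2 - s - 20) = (s + 4)^2*(s - 5)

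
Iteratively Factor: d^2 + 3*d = (d)*(d + 3)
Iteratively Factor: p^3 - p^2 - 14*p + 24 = (p + 4)*(p^2 - 5*p + 6) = (p - 3)*(p + 4)*(p - 2)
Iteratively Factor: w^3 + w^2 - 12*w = (w)*(w^2 + w - 12) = w*(w + 4)*(w - 3)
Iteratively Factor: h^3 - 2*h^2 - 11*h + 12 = (h + 3)*(h^2 - 5*h + 4) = (h - 4)*(h + 3)*(h - 1)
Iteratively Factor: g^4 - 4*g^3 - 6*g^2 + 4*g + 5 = (g - 5)*(g^3 + g^2 - g - 1) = (g - 5)*(g - 1)*(g^2 + 2*g + 1) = (g - 5)*(g - 1)*(g + 1)*(g + 1)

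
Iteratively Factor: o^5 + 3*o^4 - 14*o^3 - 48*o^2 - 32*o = (o)*(o^4 + 3*o^3 - 14*o^2 - 48*o - 32) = o*(o - 4)*(o^3 + 7*o^2 + 14*o + 8) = o*(o - 4)*(o + 1)*(o^2 + 6*o + 8) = o*(o - 4)*(o + 1)*(o + 2)*(o + 4)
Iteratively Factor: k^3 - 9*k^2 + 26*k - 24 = (k - 2)*(k^2 - 7*k + 12) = (k - 3)*(k - 2)*(k - 4)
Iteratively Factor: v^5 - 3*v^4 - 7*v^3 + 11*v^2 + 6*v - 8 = (v + 2)*(v^4 - 5*v^3 + 3*v^2 + 5*v - 4) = (v + 1)*(v + 2)*(v^3 - 6*v^2 + 9*v - 4) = (v - 1)*(v + 1)*(v + 2)*(v^2 - 5*v + 4) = (v - 1)^2*(v + 1)*(v + 2)*(v - 4)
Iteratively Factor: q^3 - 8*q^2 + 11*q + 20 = (q - 4)*(q^2 - 4*q - 5) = (q - 4)*(q + 1)*(q - 5)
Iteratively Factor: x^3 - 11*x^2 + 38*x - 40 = (x - 4)*(x^2 - 7*x + 10) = (x - 5)*(x - 4)*(x - 2)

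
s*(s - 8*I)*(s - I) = s^3 - 9*I*s^2 - 8*s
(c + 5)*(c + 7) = c^2 + 12*c + 35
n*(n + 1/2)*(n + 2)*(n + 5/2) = n^4 + 5*n^3 + 29*n^2/4 + 5*n/2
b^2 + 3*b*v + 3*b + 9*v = (b + 3)*(b + 3*v)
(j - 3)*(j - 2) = j^2 - 5*j + 6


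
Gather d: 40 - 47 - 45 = -52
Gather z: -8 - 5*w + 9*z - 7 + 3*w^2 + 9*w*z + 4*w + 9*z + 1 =3*w^2 - w + z*(9*w + 18) - 14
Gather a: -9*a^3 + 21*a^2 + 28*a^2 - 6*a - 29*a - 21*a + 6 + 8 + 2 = -9*a^3 + 49*a^2 - 56*a + 16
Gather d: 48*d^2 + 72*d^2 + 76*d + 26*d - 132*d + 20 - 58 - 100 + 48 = 120*d^2 - 30*d - 90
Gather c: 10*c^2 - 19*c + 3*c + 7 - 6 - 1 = 10*c^2 - 16*c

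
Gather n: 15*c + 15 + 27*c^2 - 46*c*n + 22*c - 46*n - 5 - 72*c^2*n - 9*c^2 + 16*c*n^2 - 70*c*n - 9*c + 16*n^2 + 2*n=18*c^2 + 28*c + n^2*(16*c + 16) + n*(-72*c^2 - 116*c - 44) + 10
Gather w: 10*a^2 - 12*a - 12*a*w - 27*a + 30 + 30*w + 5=10*a^2 - 39*a + w*(30 - 12*a) + 35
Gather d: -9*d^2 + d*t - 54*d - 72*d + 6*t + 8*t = -9*d^2 + d*(t - 126) + 14*t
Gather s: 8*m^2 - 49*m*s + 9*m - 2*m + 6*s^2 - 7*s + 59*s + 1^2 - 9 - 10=8*m^2 + 7*m + 6*s^2 + s*(52 - 49*m) - 18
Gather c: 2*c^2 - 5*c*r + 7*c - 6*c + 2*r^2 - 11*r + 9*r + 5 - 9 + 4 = 2*c^2 + c*(1 - 5*r) + 2*r^2 - 2*r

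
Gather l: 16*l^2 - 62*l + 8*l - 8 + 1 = 16*l^2 - 54*l - 7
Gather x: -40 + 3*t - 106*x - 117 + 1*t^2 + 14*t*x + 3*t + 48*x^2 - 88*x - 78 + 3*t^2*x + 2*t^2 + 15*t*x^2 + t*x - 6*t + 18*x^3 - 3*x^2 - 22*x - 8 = 3*t^2 + 18*x^3 + x^2*(15*t + 45) + x*(3*t^2 + 15*t - 216) - 243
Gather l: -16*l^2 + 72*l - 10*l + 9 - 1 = -16*l^2 + 62*l + 8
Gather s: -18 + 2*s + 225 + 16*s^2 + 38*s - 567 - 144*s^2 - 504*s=-128*s^2 - 464*s - 360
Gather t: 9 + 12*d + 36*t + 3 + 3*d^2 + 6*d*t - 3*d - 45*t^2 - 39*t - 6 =3*d^2 + 9*d - 45*t^2 + t*(6*d - 3) + 6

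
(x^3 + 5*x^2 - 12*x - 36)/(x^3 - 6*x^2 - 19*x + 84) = (x^2 + 8*x + 12)/(x^2 - 3*x - 28)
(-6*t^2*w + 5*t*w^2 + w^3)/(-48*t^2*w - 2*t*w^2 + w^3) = (t - w)/(8*t - w)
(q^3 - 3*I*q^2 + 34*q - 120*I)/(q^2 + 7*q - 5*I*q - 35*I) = (q^2 + 2*I*q + 24)/(q + 7)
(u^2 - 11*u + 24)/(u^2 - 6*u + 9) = (u - 8)/(u - 3)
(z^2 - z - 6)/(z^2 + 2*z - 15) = (z + 2)/(z + 5)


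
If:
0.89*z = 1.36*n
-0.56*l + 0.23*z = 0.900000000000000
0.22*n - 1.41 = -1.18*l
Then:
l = 0.55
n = 3.44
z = 5.26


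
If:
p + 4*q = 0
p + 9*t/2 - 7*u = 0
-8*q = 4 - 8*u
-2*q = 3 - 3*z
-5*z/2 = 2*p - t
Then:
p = -62/79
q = 31/158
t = 298/237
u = 55/79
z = 268/237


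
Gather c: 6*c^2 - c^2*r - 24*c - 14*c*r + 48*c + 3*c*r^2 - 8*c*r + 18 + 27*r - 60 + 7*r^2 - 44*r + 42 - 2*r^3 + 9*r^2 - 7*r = c^2*(6 - r) + c*(3*r^2 - 22*r + 24) - 2*r^3 + 16*r^2 - 24*r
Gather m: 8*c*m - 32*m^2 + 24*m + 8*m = -32*m^2 + m*(8*c + 32)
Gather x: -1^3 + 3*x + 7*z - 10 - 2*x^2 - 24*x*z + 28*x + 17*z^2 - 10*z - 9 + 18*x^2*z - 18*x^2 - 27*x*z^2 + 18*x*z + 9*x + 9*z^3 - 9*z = x^2*(18*z - 20) + x*(-27*z^2 - 6*z + 40) + 9*z^3 + 17*z^2 - 12*z - 20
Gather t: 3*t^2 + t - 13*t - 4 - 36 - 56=3*t^2 - 12*t - 96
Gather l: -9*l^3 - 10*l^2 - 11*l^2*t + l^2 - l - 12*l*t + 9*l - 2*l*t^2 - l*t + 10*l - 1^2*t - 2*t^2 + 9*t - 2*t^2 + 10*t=-9*l^3 + l^2*(-11*t - 9) + l*(-2*t^2 - 13*t + 18) - 4*t^2 + 18*t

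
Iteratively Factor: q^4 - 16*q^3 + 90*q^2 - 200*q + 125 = (q - 5)*(q^3 - 11*q^2 + 35*q - 25) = (q - 5)^2*(q^2 - 6*q + 5) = (q - 5)^2*(q - 1)*(q - 5)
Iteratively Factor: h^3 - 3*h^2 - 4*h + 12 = (h + 2)*(h^2 - 5*h + 6) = (h - 2)*(h + 2)*(h - 3)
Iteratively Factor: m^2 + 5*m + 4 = (m + 1)*(m + 4)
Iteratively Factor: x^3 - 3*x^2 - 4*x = (x - 4)*(x^2 + x) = (x - 4)*(x + 1)*(x)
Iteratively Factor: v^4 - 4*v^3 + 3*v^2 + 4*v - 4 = (v - 2)*(v^3 - 2*v^2 - v + 2) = (v - 2)^2*(v^2 - 1) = (v - 2)^2*(v - 1)*(v + 1)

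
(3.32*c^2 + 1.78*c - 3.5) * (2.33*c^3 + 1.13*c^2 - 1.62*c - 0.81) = 7.7356*c^5 + 7.899*c^4 - 11.522*c^3 - 9.5278*c^2 + 4.2282*c + 2.835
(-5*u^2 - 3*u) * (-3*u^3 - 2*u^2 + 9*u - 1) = 15*u^5 + 19*u^4 - 39*u^3 - 22*u^2 + 3*u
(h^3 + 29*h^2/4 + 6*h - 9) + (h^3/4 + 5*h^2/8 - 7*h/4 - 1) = 5*h^3/4 + 63*h^2/8 + 17*h/4 - 10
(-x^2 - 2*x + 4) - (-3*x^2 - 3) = 2*x^2 - 2*x + 7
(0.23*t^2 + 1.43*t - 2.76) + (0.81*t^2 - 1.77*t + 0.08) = 1.04*t^2 - 0.34*t - 2.68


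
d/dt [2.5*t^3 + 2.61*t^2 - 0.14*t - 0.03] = 7.5*t^2 + 5.22*t - 0.14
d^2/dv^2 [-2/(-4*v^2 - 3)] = 48*(4*v^2 - 1)/(4*v^2 + 3)^3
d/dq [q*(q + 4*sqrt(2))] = 2*q + 4*sqrt(2)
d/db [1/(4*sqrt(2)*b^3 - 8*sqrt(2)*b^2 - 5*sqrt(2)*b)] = sqrt(2)*(-12*b^2 + 16*b + 5)/(2*b^2*(-4*b^2 + 8*b + 5)^2)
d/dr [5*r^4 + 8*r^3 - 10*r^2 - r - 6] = 20*r^3 + 24*r^2 - 20*r - 1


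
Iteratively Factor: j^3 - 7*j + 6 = (j - 2)*(j^2 + 2*j - 3) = (j - 2)*(j + 3)*(j - 1)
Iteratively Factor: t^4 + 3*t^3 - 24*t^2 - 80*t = (t)*(t^3 + 3*t^2 - 24*t - 80) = t*(t - 5)*(t^2 + 8*t + 16) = t*(t - 5)*(t + 4)*(t + 4)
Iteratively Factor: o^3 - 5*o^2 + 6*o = (o - 2)*(o^2 - 3*o) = o*(o - 2)*(o - 3)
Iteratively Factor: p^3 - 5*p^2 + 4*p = (p - 1)*(p^2 - 4*p) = (p - 4)*(p - 1)*(p)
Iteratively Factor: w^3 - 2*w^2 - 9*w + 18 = (w + 3)*(w^2 - 5*w + 6) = (w - 2)*(w + 3)*(w - 3)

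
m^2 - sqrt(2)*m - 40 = (m - 5*sqrt(2))*(m + 4*sqrt(2))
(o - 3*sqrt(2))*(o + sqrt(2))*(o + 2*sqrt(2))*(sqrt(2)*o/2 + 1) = sqrt(2)*o^4/2 + o^3 - 7*sqrt(2)*o^2 - 26*o - 12*sqrt(2)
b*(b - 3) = b^2 - 3*b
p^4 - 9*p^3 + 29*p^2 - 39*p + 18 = (p - 3)^2*(p - 2)*(p - 1)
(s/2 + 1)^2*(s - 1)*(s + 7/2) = s^4/4 + 13*s^3/8 + 21*s^2/8 - s - 7/2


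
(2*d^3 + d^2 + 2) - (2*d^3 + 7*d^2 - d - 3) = -6*d^2 + d + 5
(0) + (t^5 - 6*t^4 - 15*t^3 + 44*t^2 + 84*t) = t^5 - 6*t^4 - 15*t^3 + 44*t^2 + 84*t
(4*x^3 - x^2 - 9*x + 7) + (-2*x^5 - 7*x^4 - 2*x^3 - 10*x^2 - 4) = -2*x^5 - 7*x^4 + 2*x^3 - 11*x^2 - 9*x + 3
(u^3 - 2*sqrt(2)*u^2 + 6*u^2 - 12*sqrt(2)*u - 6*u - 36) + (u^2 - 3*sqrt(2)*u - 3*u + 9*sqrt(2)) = u^3 - 2*sqrt(2)*u^2 + 7*u^2 - 15*sqrt(2)*u - 9*u - 36 + 9*sqrt(2)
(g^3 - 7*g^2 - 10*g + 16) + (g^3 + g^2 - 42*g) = 2*g^3 - 6*g^2 - 52*g + 16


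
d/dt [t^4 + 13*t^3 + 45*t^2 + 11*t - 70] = 4*t^3 + 39*t^2 + 90*t + 11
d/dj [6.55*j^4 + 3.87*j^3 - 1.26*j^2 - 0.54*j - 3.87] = 26.2*j^3 + 11.61*j^2 - 2.52*j - 0.54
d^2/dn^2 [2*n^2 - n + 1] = 4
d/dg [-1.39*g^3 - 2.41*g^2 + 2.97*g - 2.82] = -4.17*g^2 - 4.82*g + 2.97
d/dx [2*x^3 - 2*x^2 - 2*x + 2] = 6*x^2 - 4*x - 2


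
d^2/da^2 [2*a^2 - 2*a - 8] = 4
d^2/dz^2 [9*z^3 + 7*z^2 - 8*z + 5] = 54*z + 14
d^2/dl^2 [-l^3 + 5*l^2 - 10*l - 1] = 10 - 6*l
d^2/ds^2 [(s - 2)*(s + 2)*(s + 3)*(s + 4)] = 12*s^2 + 42*s + 16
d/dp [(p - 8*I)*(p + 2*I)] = 2*p - 6*I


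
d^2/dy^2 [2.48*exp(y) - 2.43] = 2.48*exp(y)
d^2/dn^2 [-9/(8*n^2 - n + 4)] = 18*(64*n^2 - 8*n - (16*n - 1)^2 + 32)/(8*n^2 - n + 4)^3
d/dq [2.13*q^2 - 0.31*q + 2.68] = 4.26*q - 0.31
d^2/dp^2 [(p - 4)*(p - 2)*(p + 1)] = 6*p - 10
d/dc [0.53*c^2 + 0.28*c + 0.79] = 1.06*c + 0.28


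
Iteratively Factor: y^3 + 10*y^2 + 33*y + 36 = (y + 3)*(y^2 + 7*y + 12) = (y + 3)*(y + 4)*(y + 3)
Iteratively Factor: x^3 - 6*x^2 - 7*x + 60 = (x + 3)*(x^2 - 9*x + 20) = (x - 4)*(x + 3)*(x - 5)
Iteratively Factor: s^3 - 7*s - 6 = (s + 2)*(s^2 - 2*s - 3) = (s - 3)*(s + 2)*(s + 1)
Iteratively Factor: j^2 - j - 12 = (j + 3)*(j - 4)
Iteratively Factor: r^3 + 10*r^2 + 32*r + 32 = (r + 2)*(r^2 + 8*r + 16) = (r + 2)*(r + 4)*(r + 4)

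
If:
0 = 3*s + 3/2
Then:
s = -1/2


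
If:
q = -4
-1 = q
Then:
No Solution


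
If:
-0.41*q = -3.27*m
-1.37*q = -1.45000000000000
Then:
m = 0.13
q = 1.06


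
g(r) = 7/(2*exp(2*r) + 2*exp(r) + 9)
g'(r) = 7*(-4*exp(2*r) - 2*exp(r))/(2*exp(2*r) + 2*exp(r) + 9)^2 = (-28*exp(r) - 14)*exp(r)/(2*exp(2*r) + 2*exp(r) + 9)^2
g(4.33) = 0.00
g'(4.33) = -0.00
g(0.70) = 0.33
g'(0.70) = -0.32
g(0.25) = 0.47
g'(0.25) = -0.29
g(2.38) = 0.03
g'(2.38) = -0.05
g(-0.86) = 0.69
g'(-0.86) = -0.11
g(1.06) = 0.22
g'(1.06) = -0.28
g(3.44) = 0.00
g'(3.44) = -0.01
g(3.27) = 0.00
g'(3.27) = -0.01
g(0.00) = 0.54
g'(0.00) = -0.25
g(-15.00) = 0.78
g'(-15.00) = 0.00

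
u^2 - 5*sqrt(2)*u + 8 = (u - 4*sqrt(2))*(u - sqrt(2))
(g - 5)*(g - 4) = g^2 - 9*g + 20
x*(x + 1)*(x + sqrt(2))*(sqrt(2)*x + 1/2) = sqrt(2)*x^4 + sqrt(2)*x^3 + 5*x^3/2 + sqrt(2)*x^2/2 + 5*x^2/2 + sqrt(2)*x/2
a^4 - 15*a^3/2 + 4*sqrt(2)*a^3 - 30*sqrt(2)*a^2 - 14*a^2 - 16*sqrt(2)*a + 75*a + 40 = (a - 8)*(a + 1/2)*(a - sqrt(2))*(a + 5*sqrt(2))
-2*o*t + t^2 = t*(-2*o + t)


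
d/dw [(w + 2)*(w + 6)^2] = (w + 6)*(3*w + 10)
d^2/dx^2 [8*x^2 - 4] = 16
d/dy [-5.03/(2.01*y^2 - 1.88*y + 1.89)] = (20.2206*y - 9.4564)/(2.01*y^2 - 1.88*y + 1.89)^2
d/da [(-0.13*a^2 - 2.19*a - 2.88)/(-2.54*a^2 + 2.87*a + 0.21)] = (-5.9357*a^2 - 14.685*a + 7.8057)/(6.4516*a^4 - 14.5796*a^3 + 7.1701*a^2 + 1.2054*a + 0.0441)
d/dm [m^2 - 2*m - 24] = 2*m - 2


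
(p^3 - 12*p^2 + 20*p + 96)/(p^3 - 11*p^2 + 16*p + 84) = (p - 8)/(p - 7)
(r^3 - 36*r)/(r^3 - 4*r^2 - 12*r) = (r + 6)/(r + 2)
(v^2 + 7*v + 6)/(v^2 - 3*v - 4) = (v + 6)/(v - 4)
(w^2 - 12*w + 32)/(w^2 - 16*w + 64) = (w - 4)/(w - 8)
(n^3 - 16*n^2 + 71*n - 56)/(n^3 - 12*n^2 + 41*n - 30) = (n^2 - 15*n + 56)/(n^2 - 11*n + 30)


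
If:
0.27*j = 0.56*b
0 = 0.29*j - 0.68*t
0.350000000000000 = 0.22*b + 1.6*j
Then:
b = 0.10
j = 0.21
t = 0.09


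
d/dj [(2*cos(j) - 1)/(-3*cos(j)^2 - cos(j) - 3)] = (6*sin(j)^2 + 6*cos(j) + 1)*sin(j)/(3*cos(j)^2 + cos(j) + 3)^2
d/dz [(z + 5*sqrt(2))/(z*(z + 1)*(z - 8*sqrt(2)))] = (-2*z^3 - 7*sqrt(2)*z^2 - z^2 - 10*sqrt(2)*z + 160*z + 80)/(z^2*(z^4 - 16*sqrt(2)*z^3 + 2*z^3 - 32*sqrt(2)*z^2 + 129*z^2 - 16*sqrt(2)*z + 256*z + 128))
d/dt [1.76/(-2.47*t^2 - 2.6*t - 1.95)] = (8.6944*t + 4.576)/(2.47*t^2 + 2.6*t + 1.95)^2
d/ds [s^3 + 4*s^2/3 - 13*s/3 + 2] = 3*s^2 + 8*s/3 - 13/3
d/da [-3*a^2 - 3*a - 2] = -6*a - 3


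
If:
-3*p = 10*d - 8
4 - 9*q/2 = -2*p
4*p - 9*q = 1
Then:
No Solution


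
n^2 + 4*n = n*(n + 4)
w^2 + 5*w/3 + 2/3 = (w + 2/3)*(w + 1)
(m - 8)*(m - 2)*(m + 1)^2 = m^4 - 8*m^3 - 3*m^2 + 22*m + 16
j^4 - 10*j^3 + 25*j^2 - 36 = (j - 6)*(j - 3)*(j - 2)*(j + 1)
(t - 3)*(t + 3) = t^2 - 9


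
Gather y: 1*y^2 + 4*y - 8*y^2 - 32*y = -7*y^2 - 28*y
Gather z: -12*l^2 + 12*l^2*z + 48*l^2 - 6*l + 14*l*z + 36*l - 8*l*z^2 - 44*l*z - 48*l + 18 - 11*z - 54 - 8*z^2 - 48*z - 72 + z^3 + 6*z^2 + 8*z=36*l^2 - 18*l + z^3 + z^2*(-8*l - 2) + z*(12*l^2 - 30*l - 51) - 108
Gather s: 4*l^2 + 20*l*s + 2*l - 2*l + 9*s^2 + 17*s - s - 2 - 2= 4*l^2 + 9*s^2 + s*(20*l + 16) - 4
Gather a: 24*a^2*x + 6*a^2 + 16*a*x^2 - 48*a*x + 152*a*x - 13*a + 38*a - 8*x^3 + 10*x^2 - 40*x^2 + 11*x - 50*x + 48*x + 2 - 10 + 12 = a^2*(24*x + 6) + a*(16*x^2 + 104*x + 25) - 8*x^3 - 30*x^2 + 9*x + 4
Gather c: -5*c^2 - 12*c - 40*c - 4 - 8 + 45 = -5*c^2 - 52*c + 33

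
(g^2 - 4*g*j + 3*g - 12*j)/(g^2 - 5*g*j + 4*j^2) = (g + 3)/(g - j)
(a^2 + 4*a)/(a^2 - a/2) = 2*(a + 4)/(2*a - 1)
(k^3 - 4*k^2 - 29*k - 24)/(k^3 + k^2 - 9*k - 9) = (k - 8)/(k - 3)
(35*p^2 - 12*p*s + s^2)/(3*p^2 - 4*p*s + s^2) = (35*p^2 - 12*p*s + s^2)/(3*p^2 - 4*p*s + s^2)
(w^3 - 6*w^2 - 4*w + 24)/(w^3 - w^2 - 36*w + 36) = (w^2 - 4)/(w^2 + 5*w - 6)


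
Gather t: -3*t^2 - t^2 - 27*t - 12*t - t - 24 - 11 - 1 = -4*t^2 - 40*t - 36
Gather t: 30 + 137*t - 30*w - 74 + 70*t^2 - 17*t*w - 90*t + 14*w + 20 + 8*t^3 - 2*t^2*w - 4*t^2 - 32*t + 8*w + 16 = 8*t^3 + t^2*(66 - 2*w) + t*(15 - 17*w) - 8*w - 8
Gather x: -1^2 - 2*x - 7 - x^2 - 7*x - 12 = -x^2 - 9*x - 20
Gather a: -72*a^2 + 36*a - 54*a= -72*a^2 - 18*a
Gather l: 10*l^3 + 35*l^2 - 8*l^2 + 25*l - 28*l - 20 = 10*l^3 + 27*l^2 - 3*l - 20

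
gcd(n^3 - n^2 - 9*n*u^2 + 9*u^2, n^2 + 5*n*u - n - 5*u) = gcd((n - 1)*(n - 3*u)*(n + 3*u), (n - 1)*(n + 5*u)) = n - 1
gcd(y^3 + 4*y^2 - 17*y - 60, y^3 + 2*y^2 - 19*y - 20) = y^2 + y - 20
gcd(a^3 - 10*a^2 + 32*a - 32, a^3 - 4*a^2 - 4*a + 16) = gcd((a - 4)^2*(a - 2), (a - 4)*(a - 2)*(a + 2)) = a^2 - 6*a + 8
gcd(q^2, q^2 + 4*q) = q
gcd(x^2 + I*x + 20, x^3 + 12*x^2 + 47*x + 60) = 1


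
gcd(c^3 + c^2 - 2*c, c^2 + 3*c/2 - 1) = c + 2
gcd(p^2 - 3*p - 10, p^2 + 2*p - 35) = p - 5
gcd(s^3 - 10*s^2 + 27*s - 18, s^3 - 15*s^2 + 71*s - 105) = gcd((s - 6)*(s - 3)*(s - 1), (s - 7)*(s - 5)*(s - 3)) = s - 3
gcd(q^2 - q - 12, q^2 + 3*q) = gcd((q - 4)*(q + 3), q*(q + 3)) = q + 3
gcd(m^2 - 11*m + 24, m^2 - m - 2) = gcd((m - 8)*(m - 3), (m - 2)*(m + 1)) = 1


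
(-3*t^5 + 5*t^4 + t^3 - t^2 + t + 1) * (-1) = 3*t^5 - 5*t^4 - t^3 + t^2 - t - 1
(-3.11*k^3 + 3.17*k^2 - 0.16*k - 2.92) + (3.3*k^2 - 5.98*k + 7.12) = -3.11*k^3 + 6.47*k^2 - 6.14*k + 4.2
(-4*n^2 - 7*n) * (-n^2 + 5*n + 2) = 4*n^4 - 13*n^3 - 43*n^2 - 14*n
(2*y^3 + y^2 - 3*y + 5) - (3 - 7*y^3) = 9*y^3 + y^2 - 3*y + 2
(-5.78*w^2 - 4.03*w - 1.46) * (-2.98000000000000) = 17.2244*w^2 + 12.0094*w + 4.3508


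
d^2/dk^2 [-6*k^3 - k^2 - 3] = -36*k - 2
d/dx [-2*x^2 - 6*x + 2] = -4*x - 6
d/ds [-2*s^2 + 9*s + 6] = 9 - 4*s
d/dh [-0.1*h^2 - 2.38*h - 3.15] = -0.2*h - 2.38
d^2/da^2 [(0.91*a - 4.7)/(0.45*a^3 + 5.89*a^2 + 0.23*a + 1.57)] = (1.10565*a^5 + 3.05073*a^4 - 136.366348*a^3 - 988.9509*a^2 - 68.769498*a + 85.770158)/(0.091125*a^9 + 3.578175*a^8 + 46.97406*a^7 + 208.947934*a^6 + 48.976674*a^5 + 165.309504*a^4 + 16.101056*a^3 + 43.803942*a^2 + 1.700781*a + 3.869893)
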